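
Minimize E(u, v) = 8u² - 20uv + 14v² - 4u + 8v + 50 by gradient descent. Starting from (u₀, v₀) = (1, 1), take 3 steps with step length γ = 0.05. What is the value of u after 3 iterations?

∇E = (16u - 20v - 4, -20u + 28v + 8)
Step 1: at (1, 1), ∇E = (-8, 16) → (1, 1) − 0.05·(-8, 16) = (1.4, 0.2)
Step 2: at (1.4, 0.2), ∇E = (14.4, -14.4) → (1.4, 0.2) − 0.05·(14.4, -14.4) = (0.68, 0.92)
Step 3: at (0.68, 0.92), ∇E = (-11.52, 20.16) → (0.68, 0.92) − 0.05·(-11.52, 20.16) = (1.256, -0.088)
u = 1.256

1.256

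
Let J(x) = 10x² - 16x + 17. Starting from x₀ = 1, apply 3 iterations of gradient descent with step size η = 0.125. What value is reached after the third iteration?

0.125

J′(x) = 20x - 16
Step 1: J′(1) = 4; x₁ = 1 − 0.125·4 = 0.5
Step 2: J′(0.5) = -6; x₂ = 0.5 − 0.125·(-6) = 1.25
Step 3: J′(1.25) = 9; x₃ = 1.25 − 0.125·9 = 0.125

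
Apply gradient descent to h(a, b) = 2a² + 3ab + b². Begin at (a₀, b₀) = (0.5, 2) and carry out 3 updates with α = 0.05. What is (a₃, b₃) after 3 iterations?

∇h = (4a + 3b, 3a + 2b)
(a₁, b₁) = (0.5, 2) − 0.05·(8, 5.5) = (0.1, 1.725)
(a₂, b₂) = (0.1, 1.725) − 0.05·(5.575, 3.75) = (-0.17875, 1.5375)
(a₃, b₃) = (-0.17875, 1.5375) − 0.05·(3.8975, 2.53875) = (-0.373625, 1.4105625)

(-0.373625, 1.4105625)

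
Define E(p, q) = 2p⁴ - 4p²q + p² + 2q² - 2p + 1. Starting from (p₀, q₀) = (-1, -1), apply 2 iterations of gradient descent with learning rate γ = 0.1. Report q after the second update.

0.28

∇E = (8p³ - 8pq + 2p - 2, -4p² + 4q)
(p₁, q₁) = (-1, -1) − 0.1·(-20, -8) = (1, -0.2)
(p₂, q₂) = (1, -0.2) − 0.1·(9.6, -4.8) = (0.04, 0.28)
q = 0.28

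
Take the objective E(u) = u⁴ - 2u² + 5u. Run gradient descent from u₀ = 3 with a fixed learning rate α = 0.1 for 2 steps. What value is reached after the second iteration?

E′(u) = 4u³ - 4u + 5
u₁ = 3 − 0.1·101 = -7.1
u₂ = -7.1 − 0.1·(-1398.244) = 132.7244

132.7244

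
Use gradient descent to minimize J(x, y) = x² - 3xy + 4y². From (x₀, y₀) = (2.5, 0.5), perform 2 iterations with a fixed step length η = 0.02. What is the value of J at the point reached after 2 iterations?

2.72790504

∇J = (2x - 3y, -3x + 8y)
Step 1: at (2.5, 0.5), ∇J = (3.5, -3.5) → (2.5, 0.5) − 0.02·(3.5, -3.5) = (2.43, 0.57)
Step 2: at (2.43, 0.57), ∇J = (3.15, -2.73) → (2.43, 0.57) − 0.02·(3.15, -2.73) = (2.367, 0.6246)
J(2.367, 0.6246) = 2.72790504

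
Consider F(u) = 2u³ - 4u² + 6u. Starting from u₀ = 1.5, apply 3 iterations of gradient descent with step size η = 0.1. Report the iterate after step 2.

F′(u) = 6u² - 8u + 6
Step 1: F′(1.5) = 7.5; u₁ = 1.5 − 0.1·7.5 = 0.75
Step 2: F′(0.75) = 3.375; u₂ = 0.75 − 0.1·3.375 = 0.4125

0.4125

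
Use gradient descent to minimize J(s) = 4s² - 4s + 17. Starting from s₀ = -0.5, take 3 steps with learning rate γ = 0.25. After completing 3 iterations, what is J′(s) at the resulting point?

J′(s) = 8s - 4
s₁ = -0.5 − 0.25·(-8) = 1.5
s₂ = 1.5 − 0.25·8 = -0.5
s₃ = -0.5 − 0.25·(-8) = 1.5
J′(s) at (1.5) = 8

8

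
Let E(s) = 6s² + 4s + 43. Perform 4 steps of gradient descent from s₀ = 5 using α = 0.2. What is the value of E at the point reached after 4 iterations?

2561.01332224

E′(s) = 12s + 4
Step 1: E′(5) = 64; s₁ = 5 − 0.2·64 = -7.8
Step 2: E′(-7.8) = -89.6; s₂ = -7.8 − 0.2·(-89.6) = 10.12
Step 3: E′(10.12) = 125.44; s₃ = 10.12 − 0.2·125.44 = -14.968
Step 4: E′(-14.968) = -175.616; s₄ = -14.968 − 0.2·(-175.616) = 20.1552
E(20.1552) = 2561.01332224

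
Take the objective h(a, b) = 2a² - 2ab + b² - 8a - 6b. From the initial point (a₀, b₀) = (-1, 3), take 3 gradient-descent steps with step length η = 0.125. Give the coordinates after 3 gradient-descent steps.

(2.9375, 3.671875)

∇h = (4a - 2b - 8, -2a + 2b - 6)
(a₁, b₁) = (-1, 3) − 0.125·(-18, 2) = (1.25, 2.75)
(a₂, b₂) = (1.25, 2.75) − 0.125·(-8.5, -3) = (2.3125, 3.125)
(a₃, b₃) = (2.3125, 3.125) − 0.125·(-5, -4.375) = (2.9375, 3.671875)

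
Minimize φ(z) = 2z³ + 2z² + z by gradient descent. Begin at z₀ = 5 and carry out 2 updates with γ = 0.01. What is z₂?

2.498954

φ′(z) = 6z² + 4z + 1
Step 1: φ′(5) = 171; z₁ = 5 − 0.01·171 = 3.29
Step 2: φ′(3.29) = 79.1046; z₂ = 3.29 − 0.01·79.1046 = 2.498954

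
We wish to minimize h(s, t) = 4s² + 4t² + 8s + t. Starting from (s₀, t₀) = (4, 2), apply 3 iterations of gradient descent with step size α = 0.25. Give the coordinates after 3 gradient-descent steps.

(-6, -2.25)

∇h = (8s + 8, 8t + 1)
(s₁, t₁) = (4, 2) − 0.25·(40, 17) = (-6, -2.25)
(s₂, t₂) = (-6, -2.25) − 0.25·(-40, -17) = (4, 2)
(s₃, t₃) = (4, 2) − 0.25·(40, 17) = (-6, -2.25)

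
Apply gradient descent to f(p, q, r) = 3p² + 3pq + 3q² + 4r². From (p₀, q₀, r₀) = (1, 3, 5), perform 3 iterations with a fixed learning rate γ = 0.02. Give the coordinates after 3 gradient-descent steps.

(0.272152, 1.93332, 2.96352)

∇f = (6p + 3q, 3p + 6q, 8r)
(p₁, q₁, r₁) = (1, 3, 5) − 0.02·(15, 21, 40) = (0.7, 2.58, 4.2)
(p₂, q₂, r₂) = (0.7, 2.58, 4.2) − 0.02·(11.94, 17.58, 33.6) = (0.4612, 2.2284, 3.528)
(p₃, q₃, r₃) = (0.4612, 2.2284, 3.528) − 0.02·(9.4524, 14.754, 28.224) = (0.272152, 1.93332, 2.96352)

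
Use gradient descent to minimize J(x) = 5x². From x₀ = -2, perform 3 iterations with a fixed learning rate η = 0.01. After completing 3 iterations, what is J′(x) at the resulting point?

J′(x) = 10x
Step 1: J′(-2) = -20; x₁ = -2 − 0.01·(-20) = -1.8
Step 2: J′(-1.8) = -18; x₂ = -1.8 − 0.01·(-18) = -1.62
Step 3: J′(-1.62) = -16.2; x₃ = -1.62 − 0.01·(-16.2) = -1.458
J′(x) at (-1.458) = -14.58

-14.58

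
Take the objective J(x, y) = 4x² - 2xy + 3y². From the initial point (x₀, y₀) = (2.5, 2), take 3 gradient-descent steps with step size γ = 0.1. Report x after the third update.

∇J = (8x - 2y, -2x + 6y)
Step 1: at (2.5, 2), ∇J = (16, 7) → (2.5, 2) − 0.1·(16, 7) = (0.9, 1.3)
Step 2: at (0.9, 1.3), ∇J = (4.6, 6) → (0.9, 1.3) − 0.1·(4.6, 6) = (0.44, 0.7)
Step 3: at (0.44, 0.7), ∇J = (2.12, 3.32) → (0.44, 0.7) − 0.1·(2.12, 3.32) = (0.228, 0.368)
x = 0.228

0.228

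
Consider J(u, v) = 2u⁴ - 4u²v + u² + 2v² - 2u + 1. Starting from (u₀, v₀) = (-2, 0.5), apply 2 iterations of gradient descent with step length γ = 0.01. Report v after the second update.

∇J = (8u³ - 8uv + 2u - 2, -4u² + 4v)
(u₁, v₁) = (-2, 0.5) − 0.01·(-62, -14) = (-1.38, 0.64)
(u₂, v₂) = (-1.38, 0.64) − 0.01·(-18.718976, -5.0576) = (-1.19281024, 0.690576)
v = 0.690576

0.690576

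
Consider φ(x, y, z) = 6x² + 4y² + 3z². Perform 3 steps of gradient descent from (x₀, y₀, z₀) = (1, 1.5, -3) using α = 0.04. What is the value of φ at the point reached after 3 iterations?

6.211329073152

∇φ = (12x, 8y, 6z)
Step 1: at (1, 1.5, -3), ∇φ = (12, 12, -18) → (1, 1.5, -3) − 0.04·(12, 12, -18) = (0.52, 1.02, -2.28)
Step 2: at (0.52, 1.02, -2.28), ∇φ = (6.24, 8.16, -13.68) → (0.52, 1.02, -2.28) − 0.04·(6.24, 8.16, -13.68) = (0.2704, 0.6936, -1.7328)
Step 3: at (0.2704, 0.6936, -1.7328), ∇φ = (3.2448, 5.5488, -10.3968) → (0.2704, 0.6936, -1.7328) − 0.04·(3.2448, 5.5488, -10.3968) = (0.140608, 0.471648, -1.316928)
φ(0.140608, 0.471648, -1.316928) = 6.211329073152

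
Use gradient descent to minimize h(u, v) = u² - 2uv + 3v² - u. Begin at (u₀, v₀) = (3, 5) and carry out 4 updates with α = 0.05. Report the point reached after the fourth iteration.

(3.3237, 2.0343)

∇h = (2u - 2v - 1, -2u + 6v)
(u₁, v₁) = (3, 5) − 0.05·(-5, 24) = (3.25, 3.8)
(u₂, v₂) = (3.25, 3.8) − 0.05·(-2.1, 16.3) = (3.355, 2.985)
(u₃, v₃) = (3.355, 2.985) − 0.05·(-0.26, 11.2) = (3.368, 2.425)
(u₄, v₄) = (3.368, 2.425) − 0.05·(0.886, 7.814) = (3.3237, 2.0343)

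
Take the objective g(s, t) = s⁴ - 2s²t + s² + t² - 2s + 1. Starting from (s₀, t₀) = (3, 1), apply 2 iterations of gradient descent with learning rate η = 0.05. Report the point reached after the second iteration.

∇g = (4s³ - 4st + 2s - 2, -2s² + 2t)
(s₁, t₁) = (3, 1) − 0.05·(100, -16) = (-2, 1.8)
(s₂, t₂) = (-2, 1.8) − 0.05·(-23.6, -4.4) = (-0.82, 2.02)

(-0.82, 2.02)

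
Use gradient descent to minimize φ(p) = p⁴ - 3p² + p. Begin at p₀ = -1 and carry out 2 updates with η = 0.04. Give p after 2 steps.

φ′(p) = 4p³ - 6p + 1
p₁ = -1 − 0.04·3 = -1.12
p₂ = -1.12 − 0.04·2.100288 = -1.20401152

-1.20401152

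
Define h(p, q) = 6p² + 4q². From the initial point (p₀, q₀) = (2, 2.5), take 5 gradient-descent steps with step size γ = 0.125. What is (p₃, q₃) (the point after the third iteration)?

∇h = (12p, 8q)
Step 1: at (2, 2.5), ∇h = (24, 20) → (2, 2.5) − 0.125·(24, 20) = (-1, 0)
Step 2: at (-1, 0), ∇h = (-12, 0) → (-1, 0) − 0.125·(-12, 0) = (0.5, 0)
Step 3: at (0.5, 0), ∇h = (6, 0) → (0.5, 0) − 0.125·(6, 0) = (-0.25, 0)

(-0.25, 0)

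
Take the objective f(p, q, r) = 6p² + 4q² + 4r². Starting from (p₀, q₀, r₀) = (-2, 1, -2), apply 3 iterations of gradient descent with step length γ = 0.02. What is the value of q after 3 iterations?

0.592704

∇f = (12p, 8q, 8r)
(p₁, q₁, r₁) = (-2, 1, -2) − 0.02·(-24, 8, -16) = (-1.52, 0.84, -1.68)
(p₂, q₂, r₂) = (-1.52, 0.84, -1.68) − 0.02·(-18.24, 6.72, -13.44) = (-1.1552, 0.7056, -1.4112)
(p₃, q₃, r₃) = (-1.1552, 0.7056, -1.4112) − 0.02·(-13.8624, 5.6448, -11.2896) = (-0.877952, 0.592704, -1.185408)
q = 0.592704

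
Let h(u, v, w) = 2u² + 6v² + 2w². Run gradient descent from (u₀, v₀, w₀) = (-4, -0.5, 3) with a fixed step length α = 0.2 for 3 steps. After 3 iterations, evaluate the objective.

∇h = (4u, 12v, 4w)
(u₁, v₁, w₁) = (-4, -0.5, 3) − 0.2·(-16, -6, 12) = (-0.8, 0.7, 0.6)
(u₂, v₂, w₂) = (-0.8, 0.7, 0.6) − 0.2·(-3.2, 8.4, 2.4) = (-0.16, -0.98, 0.12)
(u₃, v₃, w₃) = (-0.16, -0.98, 0.12) − 0.2·(-0.64, -11.76, 0.48) = (-0.032, 1.372, 0.024)
h(-0.032, 1.372, 0.024) = 11.297504

11.297504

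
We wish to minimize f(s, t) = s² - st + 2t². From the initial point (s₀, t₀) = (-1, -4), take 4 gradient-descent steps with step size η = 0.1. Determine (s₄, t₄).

∇f = (2s - t, -s + 4t)
(s₁, t₁) = (-1, -4) − 0.1·(2, -15) = (-1.2, -2.5)
(s₂, t₂) = (-1.2, -2.5) − 0.1·(0.1, -8.8) = (-1.21, -1.62)
(s₃, t₃) = (-1.21, -1.62) − 0.1·(-0.8, -5.27) = (-1.13, -1.093)
(s₄, t₄) = (-1.13, -1.093) − 0.1·(-1.167, -3.242) = (-1.0133, -0.7688)

(-1.0133, -0.7688)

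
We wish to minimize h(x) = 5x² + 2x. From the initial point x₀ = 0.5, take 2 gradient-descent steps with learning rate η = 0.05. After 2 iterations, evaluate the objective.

h′(x) = 10x + 2
x₁ = 0.5 − 0.05·7 = 0.15
x₂ = 0.15 − 0.05·3.5 = -0.025
h(-0.025) = -0.046875

-0.046875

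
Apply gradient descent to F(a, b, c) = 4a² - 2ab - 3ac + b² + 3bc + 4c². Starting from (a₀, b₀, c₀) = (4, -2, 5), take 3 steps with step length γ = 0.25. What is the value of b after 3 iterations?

∇F = (8a - 2b - 3c, -2a + 2b + 3c, -3a + 3b + 8c)
(a₁, b₁, c₁) = (4, -2, 5) − 0.25·(21, 3, 22) = (-1.25, -2.75, -0.5)
(a₂, b₂, c₂) = (-1.25, -2.75, -0.5) − 0.25·(-3, -4.5, -8.5) = (-0.5, -1.625, 1.625)
(a₃, b₃, c₃) = (-0.5, -1.625, 1.625) − 0.25·(-5.625, 2.625, 9.625) = (0.90625, -2.28125, -0.78125)
b = -2.28125

-2.28125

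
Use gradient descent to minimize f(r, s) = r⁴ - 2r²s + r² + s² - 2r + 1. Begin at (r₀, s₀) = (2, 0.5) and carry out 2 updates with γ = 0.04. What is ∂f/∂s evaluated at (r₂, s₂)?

∇f = (4r³ - 4rs + 2r - 2, -2r² + 2s)
(r₁, s₁) = (2, 0.5) − 0.04·(30, -7) = (0.8, 0.78)
(r₂, s₂) = (0.8, 0.78) − 0.04·(-0.848, 0.28) = (0.83392, 0.7688)
∂f/∂s at (0.83392, 0.7688) = 0.1467548672

0.1467548672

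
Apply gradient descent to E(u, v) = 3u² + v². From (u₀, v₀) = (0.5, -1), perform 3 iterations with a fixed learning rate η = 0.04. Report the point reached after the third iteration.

∇E = (6u, 2v)
(u₁, v₁) = (0.5, -1) − 0.04·(3, -2) = (0.38, -0.92)
(u₂, v₂) = (0.38, -0.92) − 0.04·(2.28, -1.84) = (0.2888, -0.8464)
(u₃, v₃) = (0.2888, -0.8464) − 0.04·(1.7328, -1.6928) = (0.219488, -0.778688)

(0.219488, -0.778688)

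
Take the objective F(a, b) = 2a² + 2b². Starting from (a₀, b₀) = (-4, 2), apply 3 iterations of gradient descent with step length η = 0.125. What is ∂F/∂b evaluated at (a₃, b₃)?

1

∇F = (4a, 4b)
(a₁, b₁) = (-4, 2) − 0.125·(-16, 8) = (-2, 1)
(a₂, b₂) = (-2, 1) − 0.125·(-8, 4) = (-1, 0.5)
(a₃, b₃) = (-1, 0.5) − 0.125·(-4, 2) = (-0.5, 0.25)
∂F/∂b at (-0.5, 0.25) = 1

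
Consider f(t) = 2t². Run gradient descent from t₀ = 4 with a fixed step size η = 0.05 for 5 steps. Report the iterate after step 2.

f′(t) = 4t
Step 1: f′(4) = 16; t₁ = 4 − 0.05·16 = 3.2
Step 2: f′(3.2) = 12.8; t₂ = 3.2 − 0.05·12.8 = 2.56

2.56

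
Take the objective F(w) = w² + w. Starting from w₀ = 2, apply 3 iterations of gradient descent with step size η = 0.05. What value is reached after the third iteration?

1.3225

F′(w) = 2w + 1
w₁ = 2 − 0.05·5 = 1.75
w₂ = 1.75 − 0.05·4.5 = 1.525
w₃ = 1.525 − 0.05·4.05 = 1.3225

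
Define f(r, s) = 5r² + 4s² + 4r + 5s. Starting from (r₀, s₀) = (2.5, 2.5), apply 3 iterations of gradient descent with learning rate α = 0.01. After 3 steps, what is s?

1.8084

∇f = (10r + 4, 8s + 5)
(r₁, s₁) = (2.5, 2.5) − 0.01·(29, 25) = (2.21, 2.25)
(r₂, s₂) = (2.21, 2.25) − 0.01·(26.1, 23) = (1.949, 2.02)
(r₃, s₃) = (1.949, 2.02) − 0.01·(23.49, 21.16) = (1.7141, 1.8084)
s = 1.8084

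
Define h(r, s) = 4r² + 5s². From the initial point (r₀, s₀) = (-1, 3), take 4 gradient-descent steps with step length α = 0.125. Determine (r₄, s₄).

(0, 0.01171875)

∇h = (8r, 10s)
(r₁, s₁) = (-1, 3) − 0.125·(-8, 30) = (0, -0.75)
(r₂, s₂) = (0, -0.75) − 0.125·(0, -7.5) = (0, 0.1875)
(r₃, s₃) = (0, 0.1875) − 0.125·(0, 1.875) = (0, -0.046875)
(r₄, s₄) = (0, -0.046875) − 0.125·(0, -0.46875) = (0, 0.01171875)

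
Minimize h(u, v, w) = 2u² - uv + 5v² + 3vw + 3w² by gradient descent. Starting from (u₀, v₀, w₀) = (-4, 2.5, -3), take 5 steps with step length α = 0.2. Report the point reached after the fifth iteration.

(0.6264, -4.84272, -2.54448)

∇h = (4u - v, -u + 10v + 3w, 3v + 6w)
(u₁, v₁, w₁) = (-4, 2.5, -3) − 0.2·(-18.5, 20, -10.5) = (-0.3, -1.5, -0.9)
(u₂, v₂, w₂) = (-0.3, -1.5, -0.9) − 0.2·(0.3, -17.4, -9.9) = (-0.36, 1.98, 1.08)
(u₃, v₃, w₃) = (-0.36, 1.98, 1.08) − 0.2·(-3.42, 23.4, 12.42) = (0.324, -2.7, -1.404)
(u₄, v₄, w₄) = (0.324, -2.7, -1.404) − 0.2·(3.996, -31.536, -16.524) = (-0.4752, 3.6072, 1.9008)
(u₅, v₅, w₅) = (-0.4752, 3.6072, 1.9008) − 0.2·(-5.508, 42.2496, 22.2264) = (0.6264, -4.84272, -2.54448)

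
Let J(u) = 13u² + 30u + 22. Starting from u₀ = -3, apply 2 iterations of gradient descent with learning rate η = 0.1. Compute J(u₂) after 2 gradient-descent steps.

295.0672

J′(u) = 26u + 30
Step 1: J′(-3) = -48; u₁ = -3 − 0.1·(-48) = 1.8
Step 2: J′(1.8) = 76.8; u₂ = 1.8 − 0.1·76.8 = -5.88
J(-5.88) = 295.0672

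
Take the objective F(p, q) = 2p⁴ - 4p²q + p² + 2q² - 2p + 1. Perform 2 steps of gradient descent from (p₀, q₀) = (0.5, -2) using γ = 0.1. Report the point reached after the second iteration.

∇F = (8p³ - 8pq + 2p - 2, -4p² + 4q)
(p₁, q₁) = (0.5, -2) − 0.1·(8, -9) = (-0.3, -1.1)
(p₂, q₂) = (-0.3, -1.1) − 0.1·(-5.456, -4.76) = (0.2456, -0.624)

(0.2456, -0.624)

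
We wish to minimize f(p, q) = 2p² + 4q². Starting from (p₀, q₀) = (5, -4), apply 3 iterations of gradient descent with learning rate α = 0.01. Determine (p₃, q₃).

(4.42368, -3.114752)

∇f = (4p, 8q)
(p₁, q₁) = (5, -4) − 0.01·(20, -32) = (4.8, -3.68)
(p₂, q₂) = (4.8, -3.68) − 0.01·(19.2, -29.44) = (4.608, -3.3856)
(p₃, q₃) = (4.608, -3.3856) − 0.01·(18.432, -27.0848) = (4.42368, -3.114752)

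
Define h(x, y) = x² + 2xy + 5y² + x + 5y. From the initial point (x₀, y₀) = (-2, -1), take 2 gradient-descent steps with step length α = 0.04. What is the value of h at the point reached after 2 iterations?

∇h = (2x + 2y + 1, 2x + 10y + 5)
Step 1: at (-2, -1), ∇h = (-5, -9) → (-2, -1) − 0.04·(-5, -9) = (-1.8, -0.64)
Step 2: at (-1.8, -0.64), ∇h = (-3.88, -5) → (-1.8, -0.64) − 0.04·(-3.88, -5) = (-1.6448, -0.44)
h(-1.6448, -0.44) = 1.27599104

1.27599104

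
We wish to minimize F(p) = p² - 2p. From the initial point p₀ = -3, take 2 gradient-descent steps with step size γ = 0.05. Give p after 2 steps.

F′(p) = 2p - 2
p₁ = -3 − 0.05·(-8) = -2.6
p₂ = -2.6 − 0.05·(-7.2) = -2.24

-2.24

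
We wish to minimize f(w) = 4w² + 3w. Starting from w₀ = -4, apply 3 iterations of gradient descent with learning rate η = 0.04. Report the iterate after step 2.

-2.0512

f′(w) = 8w + 3
w₁ = -4 − 0.04·(-29) = -2.84
w₂ = -2.84 − 0.04·(-19.72) = -2.0512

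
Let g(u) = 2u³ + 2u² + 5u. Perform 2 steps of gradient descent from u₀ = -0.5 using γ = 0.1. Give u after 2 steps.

g′(u) = 6u² + 4u + 5
u₁ = -0.5 − 0.1·4.5 = -0.95
u₂ = -0.95 − 0.1·6.615 = -1.6115

-1.6115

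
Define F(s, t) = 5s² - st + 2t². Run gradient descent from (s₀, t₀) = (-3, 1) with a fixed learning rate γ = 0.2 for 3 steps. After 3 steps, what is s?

3.392

∇F = (10s - t, -s + 4t)
Step 1: at (-3, 1), ∇F = (-31, 7) → (-3, 1) − 0.2·(-31, 7) = (3.2, -0.4)
Step 2: at (3.2, -0.4), ∇F = (32.4, -4.8) → (3.2, -0.4) − 0.2·(32.4, -4.8) = (-3.28, 0.56)
Step 3: at (-3.28, 0.56), ∇F = (-33.36, 5.52) → (-3.28, 0.56) − 0.2·(-33.36, 5.52) = (3.392, -0.544)
s = 3.392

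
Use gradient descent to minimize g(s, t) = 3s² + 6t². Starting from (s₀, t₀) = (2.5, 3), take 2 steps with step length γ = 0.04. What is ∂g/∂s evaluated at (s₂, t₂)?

8.664

∇g = (6s, 12t)
Step 1: at (2.5, 3), ∇g = (15, 36) → (2.5, 3) − 0.04·(15, 36) = (1.9, 1.56)
Step 2: at (1.9, 1.56), ∇g = (11.4, 18.72) → (1.9, 1.56) − 0.04·(11.4, 18.72) = (1.444, 0.8112)
∂g/∂s at (1.444, 0.8112) = 8.664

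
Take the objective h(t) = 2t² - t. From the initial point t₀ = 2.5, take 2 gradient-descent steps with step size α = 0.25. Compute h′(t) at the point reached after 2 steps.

0

h′(t) = 4t - 1
t₁ = 2.5 − 0.25·9 = 0.25
t₂ = 0.25 − 0.25·0 = 0.25
h′(t) at (0.25) = 0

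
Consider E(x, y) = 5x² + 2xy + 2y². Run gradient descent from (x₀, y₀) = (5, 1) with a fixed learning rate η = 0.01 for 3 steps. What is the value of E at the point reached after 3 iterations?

∇E = (10x + 2y, 2x + 4y)
(x₁, y₁) = (5, 1) − 0.01·(52, 14) = (4.48, 0.86)
(x₂, y₂) = (4.48, 0.86) − 0.01·(46.52, 12.4) = (4.0148, 0.736)
(x₃, y₃) = (4.0148, 0.736) − 0.01·(41.62, 10.9736) = (3.5986, 0.626264)
E(3.5986, 0.626264) = 70.041370256192

70.041370256192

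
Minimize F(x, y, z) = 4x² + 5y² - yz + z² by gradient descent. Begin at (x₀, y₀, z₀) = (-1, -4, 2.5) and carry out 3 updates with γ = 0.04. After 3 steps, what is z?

∇F = (8x, 10y - z, -y + 2z)
(x₁, y₁, z₁) = (-1, -4, 2.5) − 0.04·(-8, -42.5, 9) = (-0.68, -2.3, 2.14)
(x₂, y₂, z₂) = (-0.68, -2.3, 2.14) − 0.04·(-5.44, -25.14, 6.58) = (-0.4624, -1.2944, 1.8768)
(x₃, y₃, z₃) = (-0.4624, -1.2944, 1.8768) − 0.04·(-3.6992, -14.8208, 5.048) = (-0.314432, -0.701568, 1.67488)
z = 1.67488

1.67488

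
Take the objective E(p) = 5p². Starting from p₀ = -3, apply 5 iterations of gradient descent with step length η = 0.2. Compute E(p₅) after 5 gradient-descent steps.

45

E′(p) = 10p
p₁ = -3 − 0.2·(-30) = 3
p₂ = 3 − 0.2·30 = -3
p₃ = -3 − 0.2·(-30) = 3
p₄ = 3 − 0.2·30 = -3
p₅ = -3 − 0.2·(-30) = 3
E(3) = 45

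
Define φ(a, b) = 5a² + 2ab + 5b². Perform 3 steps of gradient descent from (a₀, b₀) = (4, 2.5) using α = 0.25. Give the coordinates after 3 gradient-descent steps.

∇φ = (10a + 2b, 2a + 10b)
Step 1: at (4, 2.5), ∇φ = (45, 33) → (4, 2.5) − 0.25·(45, 33) = (-7.25, -5.75)
Step 2: at (-7.25, -5.75), ∇φ = (-84, -72) → (-7.25, -5.75) − 0.25·(-84, -72) = (13.75, 12.25)
Step 3: at (13.75, 12.25), ∇φ = (162, 150) → (13.75, 12.25) − 0.25·(162, 150) = (-26.75, -25.25)

(-26.75, -25.25)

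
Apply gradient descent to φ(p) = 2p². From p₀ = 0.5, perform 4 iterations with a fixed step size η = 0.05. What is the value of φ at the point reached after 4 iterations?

φ′(p) = 4p
p₁ = 0.5 − 0.05·2 = 0.4
p₂ = 0.4 − 0.05·1.6 = 0.32
p₃ = 0.32 − 0.05·1.28 = 0.256
p₄ = 0.256 − 0.05·1.024 = 0.2048
φ(0.2048) = 0.08388608

0.08388608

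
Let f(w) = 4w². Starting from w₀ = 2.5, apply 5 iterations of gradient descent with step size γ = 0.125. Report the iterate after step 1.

0

f′(w) = 8w
w₁ = 2.5 − 0.125·20 = 0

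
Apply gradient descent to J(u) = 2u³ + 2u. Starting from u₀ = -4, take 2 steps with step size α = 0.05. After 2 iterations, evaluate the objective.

J′(u) = 6u² + 2
u₁ = -4 − 0.05·98 = -8.9
u₂ = -8.9 − 0.05·477.26 = -32.763
J(-32.763) = -70402.062837894

-70402.062837894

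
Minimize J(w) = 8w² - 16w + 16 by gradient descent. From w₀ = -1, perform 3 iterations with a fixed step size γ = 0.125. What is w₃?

3

J′(w) = 16w - 16
w₁ = -1 − 0.125·(-32) = 3
w₂ = 3 − 0.125·32 = -1
w₃ = -1 − 0.125·(-32) = 3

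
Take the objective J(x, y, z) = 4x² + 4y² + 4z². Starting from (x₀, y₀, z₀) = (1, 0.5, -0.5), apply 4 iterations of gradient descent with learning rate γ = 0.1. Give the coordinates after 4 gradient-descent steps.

∇J = (8x, 8y, 8z)
Step 1: at (1, 0.5, -0.5), ∇J = (8, 4, -4) → (1, 0.5, -0.5) − 0.1·(8, 4, -4) = (0.2, 0.1, -0.1)
Step 2: at (0.2, 0.1, -0.1), ∇J = (1.6, 0.8, -0.8) → (0.2, 0.1, -0.1) − 0.1·(1.6, 0.8, -0.8) = (0.04, 0.02, -0.02)
Step 3: at (0.04, 0.02, -0.02), ∇J = (0.32, 0.16, -0.16) → (0.04, 0.02, -0.02) − 0.1·(0.32, 0.16, -0.16) = (0.008, 0.004, -0.004)
Step 4: at (0.008, 0.004, -0.004), ∇J = (0.064, 0.032, -0.032) → (0.008, 0.004, -0.004) − 0.1·(0.064, 0.032, -0.032) = (0.0016, 0.0008, -0.0008)

(0.0016, 0.0008, -0.0008)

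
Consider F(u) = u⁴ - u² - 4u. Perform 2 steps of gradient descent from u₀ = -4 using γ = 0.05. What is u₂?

F′(u) = 4u³ - 2u - 4
u₁ = -4 − 0.05·(-252) = 8.6
u₂ = 8.6 − 0.05·2523.024 = -117.5512

-117.5512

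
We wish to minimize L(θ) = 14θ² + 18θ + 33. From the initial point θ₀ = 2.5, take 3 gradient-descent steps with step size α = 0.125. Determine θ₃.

L′(θ) = 28θ + 18
Step 1: L′(2.5) = 88; θ₁ = 2.5 − 0.125·88 = -8.5
Step 2: L′(-8.5) = -220; θ₂ = -8.5 − 0.125·(-220) = 19
Step 3: L′(19) = 550; θ₃ = 19 − 0.125·550 = -49.75

-49.75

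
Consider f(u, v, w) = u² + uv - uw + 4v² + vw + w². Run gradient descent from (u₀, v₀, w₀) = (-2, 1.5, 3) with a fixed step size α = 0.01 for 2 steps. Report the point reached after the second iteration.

∇f = (2u + v - w, u + 8v + w, -u + v + 2w)
(u₁, v₁, w₁) = (-2, 1.5, 3) − 0.01·(-5.5, 13, 9.5) = (-1.945, 1.37, 2.905)
(u₂, v₂, w₂) = (-1.945, 1.37, 2.905) − 0.01·(-5.425, 11.92, 9.125) = (-1.89075, 1.2508, 2.81375)

(-1.89075, 1.2508, 2.81375)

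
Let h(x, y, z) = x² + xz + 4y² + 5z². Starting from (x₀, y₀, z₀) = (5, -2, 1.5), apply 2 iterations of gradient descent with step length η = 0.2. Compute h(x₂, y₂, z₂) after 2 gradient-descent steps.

∇h = (2x + z, 8y, x + 10z)
(x₁, y₁, z₁) = (5, -2, 1.5) − 0.2·(11.5, -16, 20) = (2.7, 1.2, -2.5)
(x₂, y₂, z₂) = (2.7, 1.2, -2.5) − 0.2·(2.9, 9.6, -22.3) = (2.12, -0.72, 1.96)
h(2.12, -0.72, 1.96) = 29.9312

29.9312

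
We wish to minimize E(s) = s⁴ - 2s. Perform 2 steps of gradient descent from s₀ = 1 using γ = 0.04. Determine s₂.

0.87540992

E′(s) = 4s³ - 2
s₁ = 1 − 0.04·2 = 0.92
s₂ = 0.92 − 0.04·1.114752 = 0.87540992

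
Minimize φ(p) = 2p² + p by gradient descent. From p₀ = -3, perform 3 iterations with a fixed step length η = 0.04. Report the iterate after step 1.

φ′(p) = 4p + 1
Step 1: φ′(-3) = -11; p₁ = -3 − 0.04·(-11) = -2.56

-2.56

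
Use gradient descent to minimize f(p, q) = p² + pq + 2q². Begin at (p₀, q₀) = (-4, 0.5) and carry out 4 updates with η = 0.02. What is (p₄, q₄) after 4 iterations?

∇f = (2p + q, p + 4q)
(p₁, q₁) = (-4, 0.5) − 0.02·(-7.5, -2) = (-3.85, 0.54)
(p₂, q₂) = (-3.85, 0.54) − 0.02·(-7.16, -1.69) = (-3.7068, 0.5738)
(p₃, q₃) = (-3.7068, 0.5738) − 0.02·(-6.8398, -1.4116) = (-3.570004, 0.602032)
(p₄, q₄) = (-3.570004, 0.602032) − 0.02·(-6.537976, -1.161876) = (-3.43924448, 0.62526952)

(-3.43924448, 0.62526952)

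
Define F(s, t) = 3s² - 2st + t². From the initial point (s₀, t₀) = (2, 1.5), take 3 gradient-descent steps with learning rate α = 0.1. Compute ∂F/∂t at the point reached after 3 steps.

∇F = (6s - 2t, -2s + 2t)
(s₁, t₁) = (2, 1.5) − 0.1·(9, -1) = (1.1, 1.6)
(s₂, t₂) = (1.1, 1.6) − 0.1·(3.4, 1) = (0.76, 1.5)
(s₃, t₃) = (0.76, 1.5) − 0.1·(1.56, 1.48) = (0.604, 1.352)
∂F/∂t at (0.604, 1.352) = 1.496

1.496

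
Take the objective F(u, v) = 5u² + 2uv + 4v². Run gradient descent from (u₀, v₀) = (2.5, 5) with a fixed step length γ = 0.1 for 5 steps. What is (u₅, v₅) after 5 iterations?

(-0.0056, 0.0088)

∇F = (10u + 2v, 2u + 8v)
Step 1: at (2.5, 5), ∇F = (35, 45) → (2.5, 5) − 0.1·(35, 45) = (-1, 0.5)
Step 2: at (-1, 0.5), ∇F = (-9, 2) → (-1, 0.5) − 0.1·(-9, 2) = (-0.1, 0.3)
Step 3: at (-0.1, 0.3), ∇F = (-0.4, 2.2) → (-0.1, 0.3) − 0.1·(-0.4, 2.2) = (-0.06, 0.08)
Step 4: at (-0.06, 0.08), ∇F = (-0.44, 0.52) → (-0.06, 0.08) − 0.1·(-0.44, 0.52) = (-0.016, 0.028)
Step 5: at (-0.016, 0.028), ∇F = (-0.104, 0.192) → (-0.016, 0.028) − 0.1·(-0.104, 0.192) = (-0.0056, 0.0088)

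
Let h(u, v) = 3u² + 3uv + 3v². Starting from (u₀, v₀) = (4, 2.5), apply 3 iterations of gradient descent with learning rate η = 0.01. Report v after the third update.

1.764601

∇h = (6u + 3v, 3u + 6v)
(u₁, v₁) = (4, 2.5) − 0.01·(31.5, 27) = (3.685, 2.23)
(u₂, v₂) = (3.685, 2.23) − 0.01·(28.8, 24.435) = (3.397, 1.98565)
(u₃, v₃) = (3.397, 1.98565) − 0.01·(26.33895, 22.1049) = (3.1336105, 1.764601)
v = 1.764601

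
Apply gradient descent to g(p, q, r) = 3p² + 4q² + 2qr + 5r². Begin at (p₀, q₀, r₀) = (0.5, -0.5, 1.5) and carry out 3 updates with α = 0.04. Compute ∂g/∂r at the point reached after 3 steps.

3.291392

∇g = (6p, 8q + 2r, 2q + 10r)
(p₁, q₁, r₁) = (0.5, -0.5, 1.5) − 0.04·(3, -1, 14) = (0.38, -0.46, 0.94)
(p₂, q₂, r₂) = (0.38, -0.46, 0.94) − 0.04·(2.28, -1.8, 8.48) = (0.2888, -0.388, 0.6008)
(p₃, q₃, r₃) = (0.2888, -0.388, 0.6008) − 0.04·(1.7328, -1.9024, 5.232) = (0.219488, -0.311904, 0.39152)
∂g/∂r at (0.219488, -0.311904, 0.39152) = 3.291392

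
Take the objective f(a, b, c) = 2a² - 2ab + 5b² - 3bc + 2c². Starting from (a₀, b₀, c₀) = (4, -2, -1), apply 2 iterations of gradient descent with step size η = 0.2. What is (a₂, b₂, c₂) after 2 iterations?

(1.2, -3.84, 1.52)

∇f = (4a - 2b, -2a + 10b - 3c, -3b + 4c)
(a₁, b₁, c₁) = (4, -2, -1) − 0.2·(20, -25, 2) = (0, 3, -1.4)
(a₂, b₂, c₂) = (0, 3, -1.4) − 0.2·(-6, 34.2, -14.6) = (1.2, -3.84, 1.52)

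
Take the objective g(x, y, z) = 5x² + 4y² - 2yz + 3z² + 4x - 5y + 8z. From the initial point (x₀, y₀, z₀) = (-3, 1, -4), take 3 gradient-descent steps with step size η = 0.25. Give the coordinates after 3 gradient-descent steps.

(8.375, -3.5625, 1.1875)

∇g = (10x + 4, 8y - 2z - 5, -2y + 6z + 8)
(x₁, y₁, z₁) = (-3, 1, -4) − 0.25·(-26, 11, -18) = (3.5, -1.75, 0.5)
(x₂, y₂, z₂) = (3.5, -1.75, 0.5) − 0.25·(39, -20, 14.5) = (-6.25, 3.25, -3.125)
(x₃, y₃, z₃) = (-6.25, 3.25, -3.125) − 0.25·(-58.5, 27.25, -17.25) = (8.375, -3.5625, 1.1875)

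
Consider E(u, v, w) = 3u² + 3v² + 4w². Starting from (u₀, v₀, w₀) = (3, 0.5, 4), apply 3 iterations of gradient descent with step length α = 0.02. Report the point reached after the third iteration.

∇E = (6u, 6v, 8w)
Step 1: at (3, 0.5, 4), ∇E = (18, 3, 32) → (3, 0.5, 4) − 0.02·(18, 3, 32) = (2.64, 0.44, 3.36)
Step 2: at (2.64, 0.44, 3.36), ∇E = (15.84, 2.64, 26.88) → (2.64, 0.44, 3.36) − 0.02·(15.84, 2.64, 26.88) = (2.3232, 0.3872, 2.8224)
Step 3: at (2.3232, 0.3872, 2.8224), ∇E = (13.9392, 2.3232, 22.5792) → (2.3232, 0.3872, 2.8224) − 0.02·(13.9392, 2.3232, 22.5792) = (2.044416, 0.340736, 2.370816)

(2.044416, 0.340736, 2.370816)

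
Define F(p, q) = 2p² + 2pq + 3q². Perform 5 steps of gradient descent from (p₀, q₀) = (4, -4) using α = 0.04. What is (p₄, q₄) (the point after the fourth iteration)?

∇F = (4p + 2q, 2p + 6q)
Step 1: at (4, -4), ∇F = (8, -16) → (4, -4) − 0.04·(8, -16) = (3.68, -3.36)
Step 2: at (3.68, -3.36), ∇F = (8, -12.8) → (3.68, -3.36) − 0.04·(8, -12.8) = (3.36, -2.848)
Step 3: at (3.36, -2.848), ∇F = (7.744, -10.368) → (3.36, -2.848) − 0.04·(7.744, -10.368) = (3.05024, -2.43328)
Step 4: at (3.05024, -2.43328), ∇F = (7.3344, -8.4992) → (3.05024, -2.43328) − 0.04·(7.3344, -8.4992) = (2.756864, -2.093312)

(2.756864, -2.093312)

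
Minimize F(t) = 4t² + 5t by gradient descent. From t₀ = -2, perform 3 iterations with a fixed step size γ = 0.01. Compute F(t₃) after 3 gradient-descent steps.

3.023059697664

F′(t) = 8t + 5
Step 1: F′(-2) = -11; t₁ = -2 − 0.01·(-11) = -1.89
Step 2: F′(-1.89) = -10.12; t₂ = -1.89 − 0.01·(-10.12) = -1.7888
Step 3: F′(-1.7888) = -9.3104; t₃ = -1.7888 − 0.01·(-9.3104) = -1.695696
F(-1.695696) = 3.023059697664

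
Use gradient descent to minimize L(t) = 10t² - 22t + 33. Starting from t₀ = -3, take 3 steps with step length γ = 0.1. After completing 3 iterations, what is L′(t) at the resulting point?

82

L′(t) = 20t - 22
t₁ = -3 − 0.1·(-82) = 5.2
t₂ = 5.2 − 0.1·82 = -3
t₃ = -3 − 0.1·(-82) = 5.2
L′(t) at (5.2) = 82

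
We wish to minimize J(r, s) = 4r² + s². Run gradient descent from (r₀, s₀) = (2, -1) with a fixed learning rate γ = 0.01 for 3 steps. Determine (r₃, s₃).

∇J = (8r, 2s)
(r₁, s₁) = (2, -1) − 0.01·(16, -2) = (1.84, -0.98)
(r₂, s₂) = (1.84, -0.98) − 0.01·(14.72, -1.96) = (1.6928, -0.9604)
(r₃, s₃) = (1.6928, -0.9604) − 0.01·(13.5424, -1.9208) = (1.557376, -0.941192)

(1.557376, -0.941192)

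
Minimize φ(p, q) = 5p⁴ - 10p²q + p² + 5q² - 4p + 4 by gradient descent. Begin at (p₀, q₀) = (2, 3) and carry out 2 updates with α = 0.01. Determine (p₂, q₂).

∇φ = (20p³ - 20pq + 2p - 4, -10p² + 10q)
Step 1: at (2, 3), ∇φ = (40, -10) → (2, 3) − 0.01·(40, -10) = (1.6, 3.1)
Step 2: at (1.6, 3.1), ∇φ = (-18.08, 5.4) → (1.6, 3.1) − 0.01·(-18.08, 5.4) = (1.7808, 3.046)

(1.7808, 3.046)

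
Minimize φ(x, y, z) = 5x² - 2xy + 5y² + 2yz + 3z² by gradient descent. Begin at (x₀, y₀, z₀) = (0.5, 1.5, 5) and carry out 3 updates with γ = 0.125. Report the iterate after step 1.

(0.25, -1.5, 0.875)

∇φ = (10x - 2y, -2x + 10y + 2z, 2y + 6z)
Step 1: at (0.5, 1.5, 5), ∇φ = (2, 24, 33) → (0.5, 1.5, 5) − 0.125·(2, 24, 33) = (0.25, -1.5, 0.875)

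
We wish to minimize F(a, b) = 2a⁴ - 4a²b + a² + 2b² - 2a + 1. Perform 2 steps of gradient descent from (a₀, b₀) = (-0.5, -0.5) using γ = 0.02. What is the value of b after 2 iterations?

-0.393248

∇F = (8a³ - 8ab + 2a - 2, -4a² + 4b)
(a₁, b₁) = (-0.5, -0.5) − 0.02·(-6, -3) = (-0.38, -0.44)
(a₂, b₂) = (-0.38, -0.44) − 0.02·(-4.536576, -2.3376) = (-0.28926848, -0.393248)
b = -0.393248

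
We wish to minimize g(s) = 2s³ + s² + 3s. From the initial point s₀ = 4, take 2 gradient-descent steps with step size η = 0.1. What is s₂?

g′(s) = 6s² + 2s + 3
Step 1: g′(4) = 107; s₁ = 4 − 0.1·107 = -6.7
Step 2: g′(-6.7) = 258.94; s₂ = -6.7 − 0.1·258.94 = -32.594

-32.594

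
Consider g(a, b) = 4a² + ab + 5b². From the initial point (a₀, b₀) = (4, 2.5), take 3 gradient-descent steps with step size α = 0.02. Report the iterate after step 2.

(2.742, 1.4698)

∇g = (8a + b, a + 10b)
(a₁, b₁) = (4, 2.5) − 0.02·(34.5, 29) = (3.31, 1.92)
(a₂, b₂) = (3.31, 1.92) − 0.02·(28.4, 22.51) = (2.742, 1.4698)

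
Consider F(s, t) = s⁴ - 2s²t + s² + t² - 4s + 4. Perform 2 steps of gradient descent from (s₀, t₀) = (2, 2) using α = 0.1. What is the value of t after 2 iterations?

1.952

∇F = (4s³ - 4st + 2s - 4, -2s² + 2t)
(s₁, t₁) = (2, 2) − 0.1·(16, -4) = (0.4, 2.4)
(s₂, t₂) = (0.4, 2.4) − 0.1·(-6.784, 4.48) = (1.0784, 1.952)
t = 1.952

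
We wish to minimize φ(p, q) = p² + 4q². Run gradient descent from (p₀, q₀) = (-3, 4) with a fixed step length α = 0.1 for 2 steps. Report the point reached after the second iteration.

(-1.92, 0.16)

∇φ = (2p, 8q)
Step 1: at (-3, 4), ∇φ = (-6, 32) → (-3, 4) − 0.1·(-6, 32) = (-2.4, 0.8)
Step 2: at (-2.4, 0.8), ∇φ = (-4.8, 6.4) → (-2.4, 0.8) − 0.1·(-4.8, 6.4) = (-1.92, 0.16)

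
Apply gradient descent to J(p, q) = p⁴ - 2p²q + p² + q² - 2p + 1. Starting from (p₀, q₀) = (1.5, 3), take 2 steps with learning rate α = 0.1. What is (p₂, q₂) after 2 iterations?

(1.25635, 2.9645)

∇J = (4p³ - 4pq + 2p - 2, -2p² + 2q)
(p₁, q₁) = (1.5, 3) − 0.1·(-3.5, 1.5) = (1.85, 2.85)
(p₂, q₂) = (1.85, 2.85) − 0.1·(5.9365, -1.145) = (1.25635, 2.9645)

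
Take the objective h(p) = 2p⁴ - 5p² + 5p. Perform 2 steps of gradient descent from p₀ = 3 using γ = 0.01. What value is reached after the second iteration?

h′(p) = 8p³ - 10p + 5
p₁ = 3 − 0.01·191 = 1.09
p₂ = 1.09 − 0.01·4.460232 = 1.04539768

1.04539768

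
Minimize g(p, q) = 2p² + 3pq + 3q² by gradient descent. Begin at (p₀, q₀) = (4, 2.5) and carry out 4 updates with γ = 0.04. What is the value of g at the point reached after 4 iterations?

∇g = (4p + 3q, 3p + 6q)
(p₁, q₁) = (4, 2.5) − 0.04·(23.5, 27) = (3.06, 1.42)
(p₂, q₂) = (3.06, 1.42) − 0.04·(16.5, 17.7) = (2.4, 0.712)
(p₃, q₃) = (2.4, 0.712) − 0.04·(11.736, 11.472) = (1.93056, 0.25312)
(p₄, q₄) = (1.93056, 0.25312) − 0.04·(8.4816, 7.3104) = (1.591296, -0.039296)
g(1.591296, -0.039296) = 4.881483743232

4.881483743232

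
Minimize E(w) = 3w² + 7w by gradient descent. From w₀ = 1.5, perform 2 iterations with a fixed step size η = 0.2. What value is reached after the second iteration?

-1.06

E′(w) = 6w + 7
Step 1: E′(1.5) = 16; w₁ = 1.5 − 0.2·16 = -1.7
Step 2: E′(-1.7) = -3.2; w₂ = -1.7 − 0.2·(-3.2) = -1.06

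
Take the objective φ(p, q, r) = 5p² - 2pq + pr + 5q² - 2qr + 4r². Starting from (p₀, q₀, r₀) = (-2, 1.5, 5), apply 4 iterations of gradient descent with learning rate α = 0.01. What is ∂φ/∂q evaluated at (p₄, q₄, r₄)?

∇φ = (10p - 2q + r, -2p + 10q - 2r, p - 2q + 8r)
(p₁, q₁, r₁) = (-2, 1.5, 5) − 0.01·(-18, 9, 35) = (-1.82, 1.41, 4.65)
(p₂, q₂, r₂) = (-1.82, 1.41, 4.65) − 0.01·(-16.37, 8.44, 32.56) = (-1.6563, 1.3256, 4.3244)
(p₃, q₃, r₃) = (-1.6563, 1.3256, 4.3244) − 0.01·(-14.8898, 7.9198, 30.2877) = (-1.507402, 1.246402, 4.021523)
(p₄, q₄, r₄) = (-1.507402, 1.246402, 4.021523) − 0.01·(-13.545301, 7.435778, 28.171978) = (-1.37194899, 1.17204422, 3.73980322)
∂φ/∂q at (-1.37194899, 1.17204422, 3.73980322) = 6.98473374

6.98473374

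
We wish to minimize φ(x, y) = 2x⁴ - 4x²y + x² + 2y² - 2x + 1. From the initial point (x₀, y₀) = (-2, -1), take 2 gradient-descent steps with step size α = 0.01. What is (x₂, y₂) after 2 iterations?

∇φ = (8x³ - 8xy + 2x - 2, -4x² + 4y)
Step 1: at (-2, -1), ∇φ = (-86, -20) → (-2, -1) − 0.01·(-86, -20) = (-1.14, -0.8)
Step 2: at (-1.14, -0.8), ∇φ = (-23.428352, -8.3984) → (-1.14, -0.8) − 0.01·(-23.428352, -8.3984) = (-0.90571648, -0.716016)

(-0.90571648, -0.716016)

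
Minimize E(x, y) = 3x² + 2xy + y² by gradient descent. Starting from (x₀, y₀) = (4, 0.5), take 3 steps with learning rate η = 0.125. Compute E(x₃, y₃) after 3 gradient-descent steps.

0.25927734375

∇E = (6x + 2y, 2x + 2y)
(x₁, y₁) = (4, 0.5) − 0.125·(25, 9) = (0.875, -0.625)
(x₂, y₂) = (0.875, -0.625) − 0.125·(4, 0.5) = (0.375, -0.6875)
(x₃, y₃) = (0.375, -0.6875) − 0.125·(0.875, -0.625) = (0.265625, -0.609375)
E(0.265625, -0.609375) = 0.25927734375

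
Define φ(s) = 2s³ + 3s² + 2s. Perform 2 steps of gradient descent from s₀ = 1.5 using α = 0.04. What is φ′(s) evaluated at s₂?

3.877736554496

φ′(s) = 6s² + 6s + 2
Step 1: φ′(1.5) = 24.5; s₁ = 1.5 − 0.04·24.5 = 0.52
Step 2: φ′(0.52) = 6.7424; s₂ = 0.52 − 0.04·6.7424 = 0.250304
φ′(s) at (0.250304) = 3.877736554496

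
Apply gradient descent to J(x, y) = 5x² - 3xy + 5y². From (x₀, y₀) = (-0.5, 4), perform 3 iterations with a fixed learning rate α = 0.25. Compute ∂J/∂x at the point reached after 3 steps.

328.0078125

∇J = (10x - 3y, -3x + 10y)
Step 1: at (-0.5, 4), ∇J = (-17, 41.5) → (-0.5, 4) − 0.25·(-17, 41.5) = (3.75, -6.375)
Step 2: at (3.75, -6.375), ∇J = (56.625, -75) → (3.75, -6.375) − 0.25·(56.625, -75) = (-10.40625, 12.375)
Step 3: at (-10.40625, 12.375), ∇J = (-141.1875, 154.96875) → (-10.40625, 12.375) − 0.25·(-141.1875, 154.96875) = (24.890625, -26.3671875)
∂J/∂x at (24.890625, -26.3671875) = 328.0078125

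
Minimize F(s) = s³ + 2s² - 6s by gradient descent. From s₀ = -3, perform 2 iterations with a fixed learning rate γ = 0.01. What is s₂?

-3.192843

F′(s) = 3s² + 4s - 6
Step 1: F′(-3) = 9; s₁ = -3 − 0.01·9 = -3.09
Step 2: F′(-3.09) = 10.2843; s₂ = -3.09 − 0.01·10.2843 = -3.192843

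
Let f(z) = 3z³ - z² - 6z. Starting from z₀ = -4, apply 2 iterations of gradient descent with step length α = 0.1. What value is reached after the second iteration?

f′(z) = 9z² - 2z - 6
Step 1: f′(-4) = 146; z₁ = -4 − 0.1·146 = -18.6
Step 2: f′(-18.6) = 3144.84; z₂ = -18.6 − 0.1·3144.84 = -333.084

-333.084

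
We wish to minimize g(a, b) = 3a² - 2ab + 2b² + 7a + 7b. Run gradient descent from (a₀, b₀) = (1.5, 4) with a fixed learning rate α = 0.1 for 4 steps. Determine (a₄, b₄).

∇g = (6a - 2b + 7, -2a + 4b + 7)
Step 1: at (1.5, 4), ∇g = (8, 20) → (1.5, 4) − 0.1·(8, 20) = (0.7, 2)
Step 2: at (0.7, 2), ∇g = (7.2, 13.6) → (0.7, 2) − 0.1·(7.2, 13.6) = (-0.02, 0.64)
Step 3: at (-0.02, 0.64), ∇g = (5.6, 9.6) → (-0.02, 0.64) − 0.1·(5.6, 9.6) = (-0.58, -0.32)
Step 4: at (-0.58, -0.32), ∇g = (4.16, 6.88) → (-0.58, -0.32) − 0.1·(4.16, 6.88) = (-0.996, -1.008)

(-0.996, -1.008)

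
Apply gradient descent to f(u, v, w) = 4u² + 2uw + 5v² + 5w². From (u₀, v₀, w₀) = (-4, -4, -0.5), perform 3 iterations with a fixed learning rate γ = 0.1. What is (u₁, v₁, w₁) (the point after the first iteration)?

(-0.7, 0, 0.8)

∇f = (8u + 2w, 10v, 2u + 10w)
Step 1: at (-4, -4, -0.5), ∇f = (-33, -40, -13) → (-4, -4, -0.5) − 0.1·(-33, -40, -13) = (-0.7, 0, 0.8)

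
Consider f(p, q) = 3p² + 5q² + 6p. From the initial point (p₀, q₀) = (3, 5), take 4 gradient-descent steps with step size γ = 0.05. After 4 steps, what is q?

∇f = (6p + 6, 10q)
Step 1: at (3, 5), ∇f = (24, 50) → (3, 5) − 0.05·(24, 50) = (1.8, 2.5)
Step 2: at (1.8, 2.5), ∇f = (16.8, 25) → (1.8, 2.5) − 0.05·(16.8, 25) = (0.96, 1.25)
Step 3: at (0.96, 1.25), ∇f = (11.76, 12.5) → (0.96, 1.25) − 0.05·(11.76, 12.5) = (0.372, 0.625)
Step 4: at (0.372, 0.625), ∇f = (8.232, 6.25) → (0.372, 0.625) − 0.05·(8.232, 6.25) = (-0.0396, 0.3125)
q = 0.3125

0.3125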